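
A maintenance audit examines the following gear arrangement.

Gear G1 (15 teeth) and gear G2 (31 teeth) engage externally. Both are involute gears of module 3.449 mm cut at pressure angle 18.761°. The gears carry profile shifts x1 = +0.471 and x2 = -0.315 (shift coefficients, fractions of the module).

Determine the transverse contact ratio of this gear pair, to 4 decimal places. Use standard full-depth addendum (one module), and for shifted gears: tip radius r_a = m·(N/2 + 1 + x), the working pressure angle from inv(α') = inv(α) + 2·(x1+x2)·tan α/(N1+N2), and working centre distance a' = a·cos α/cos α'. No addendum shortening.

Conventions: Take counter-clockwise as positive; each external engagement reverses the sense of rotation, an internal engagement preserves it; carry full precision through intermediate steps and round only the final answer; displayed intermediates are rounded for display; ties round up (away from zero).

1.4954

single-mesh involute tooth geometry (15T engaging 31T at module 3.449)
base radii: r_b1 = 24.493118, r_b2 = 50.619111
tip radii: r_a1 = 30.940979, r_a2 = 55.822065
inv(α') = inv(18.761°) + 2·(+0.471-0.315)·tan α/(15+31) = 0.01453100  ⇒  α' = 19.83707°
a' = a·cos α / cos α' = 79.3270·cos 18.761°/cos 19.83707° = 79.850443
action lengths: √(r_a1²−r_b1²) = 18.905855, √(r_a2²−r_b2²) = 23.533137
base pitch p_b = π·m·cos α = 10.259653
CR = (18.905855 + 23.533137 − 79.850443·sin 19.83707°)/10.259653 = 1.495373
contact ratio ≈ 1.4954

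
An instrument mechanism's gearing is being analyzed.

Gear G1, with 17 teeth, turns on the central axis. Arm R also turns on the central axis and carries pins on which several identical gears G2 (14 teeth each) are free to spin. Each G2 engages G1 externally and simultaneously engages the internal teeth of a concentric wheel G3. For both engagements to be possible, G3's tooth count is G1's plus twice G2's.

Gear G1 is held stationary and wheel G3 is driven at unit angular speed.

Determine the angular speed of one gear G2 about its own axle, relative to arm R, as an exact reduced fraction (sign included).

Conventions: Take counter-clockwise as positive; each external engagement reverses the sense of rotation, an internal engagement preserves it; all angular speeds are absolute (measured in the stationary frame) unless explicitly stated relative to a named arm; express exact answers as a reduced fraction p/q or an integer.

planetary set (17T centre, 14T on arm, 45T internal) — Willis relation
ring teeth: 17 + 2·14 = 45
17(ω_sun−ω_arm) = −45(ω_ring−ω_arm),  ω_sun = 0, ω_ring = 1
17(0−ω_arm) = −45(1−ω_arm)  ⇒  62·ω_arm = 45  ⇒  ω_arm = 45/62
sun–planet mesh: 17·(0−45/62) = −14·(ω_p−ω_arm)  ⇒  ω_p−ω_arm = 765/868
exact speed ratio = 765/868

765/868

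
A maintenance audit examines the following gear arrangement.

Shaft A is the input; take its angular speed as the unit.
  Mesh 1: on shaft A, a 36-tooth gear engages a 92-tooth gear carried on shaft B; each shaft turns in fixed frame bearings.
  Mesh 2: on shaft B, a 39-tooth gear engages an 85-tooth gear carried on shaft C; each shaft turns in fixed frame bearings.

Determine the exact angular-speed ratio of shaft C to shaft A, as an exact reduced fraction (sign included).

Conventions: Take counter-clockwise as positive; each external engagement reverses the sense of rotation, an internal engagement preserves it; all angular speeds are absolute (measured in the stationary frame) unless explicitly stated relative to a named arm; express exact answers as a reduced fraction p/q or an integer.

class = fixed-axis compound train [2 meshes; 2 ratios multiply, 2 sense flips]
mesh 1 [36T→92T]: running ratio 9/23, sense −
mesh 2 [39T→85T]: running ratio 351/1955, sense +
ω_out/ω_in = 351/1955

351/1955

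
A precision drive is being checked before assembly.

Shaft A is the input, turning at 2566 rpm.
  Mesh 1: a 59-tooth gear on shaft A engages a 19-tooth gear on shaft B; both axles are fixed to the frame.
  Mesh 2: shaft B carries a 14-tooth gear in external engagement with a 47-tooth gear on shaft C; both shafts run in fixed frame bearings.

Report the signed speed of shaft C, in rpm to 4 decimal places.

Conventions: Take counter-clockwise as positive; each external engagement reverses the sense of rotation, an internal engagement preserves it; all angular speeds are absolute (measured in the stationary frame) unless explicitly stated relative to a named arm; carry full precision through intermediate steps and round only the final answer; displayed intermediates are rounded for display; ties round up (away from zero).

+2373.4782 rpm

recognized (3 fixed axles, 2 meshes): fixed-axis compound train
mesh 1 [59T→19T]: ω = 2566.0000×59/19 = 7968.1053 rpm, sense flips to −
mesh 2 [14T→47T]: ω = 7968.1053×14/47 = 2373.4782 rpm, sense flips to +
signed output speed = +2373.4782 rpm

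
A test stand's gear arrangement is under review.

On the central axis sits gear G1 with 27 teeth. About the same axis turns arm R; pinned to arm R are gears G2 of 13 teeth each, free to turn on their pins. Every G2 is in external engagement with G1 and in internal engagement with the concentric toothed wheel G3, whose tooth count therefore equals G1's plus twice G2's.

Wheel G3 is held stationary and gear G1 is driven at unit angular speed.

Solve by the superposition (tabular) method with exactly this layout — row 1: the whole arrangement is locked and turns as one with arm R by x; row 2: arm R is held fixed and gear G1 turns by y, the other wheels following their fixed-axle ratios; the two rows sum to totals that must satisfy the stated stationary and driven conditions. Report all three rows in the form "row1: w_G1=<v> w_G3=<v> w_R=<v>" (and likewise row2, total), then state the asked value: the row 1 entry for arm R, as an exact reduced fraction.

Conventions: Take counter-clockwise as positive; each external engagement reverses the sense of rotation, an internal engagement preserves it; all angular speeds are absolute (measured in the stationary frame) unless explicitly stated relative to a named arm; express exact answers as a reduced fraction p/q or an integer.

topology: planetary set — G1 27T / G2 13T / G3 53T, arm = carrier (Willis)
row 1: whole set turns with the arm by x
row 2: sun turns y, ring = −(27/53)·y, arm 0
boundary: total ω_ring = x − (27/53)·y = 0 and total ω_sun = x + y = 1  ⇒  y = 53/80, x = 27/80
row 2 ring = −(27/53)·53/80 = -27/80
totals (row 1 + row 2): sun 27/80 + 53/80 = 1, ring 27/80 + (-27/80) = 0, arm 27/80 + 0 = 27/80
asked cell (row1, arm) = 27/80

row1: w_G1=27/80 w_G3=27/80 w_R=27/80
row2: w_G1=53/80 w_G3=-27/80 w_R=0
total: w_G1=1 w_G3=0 w_R=27/80
asked value: 27/80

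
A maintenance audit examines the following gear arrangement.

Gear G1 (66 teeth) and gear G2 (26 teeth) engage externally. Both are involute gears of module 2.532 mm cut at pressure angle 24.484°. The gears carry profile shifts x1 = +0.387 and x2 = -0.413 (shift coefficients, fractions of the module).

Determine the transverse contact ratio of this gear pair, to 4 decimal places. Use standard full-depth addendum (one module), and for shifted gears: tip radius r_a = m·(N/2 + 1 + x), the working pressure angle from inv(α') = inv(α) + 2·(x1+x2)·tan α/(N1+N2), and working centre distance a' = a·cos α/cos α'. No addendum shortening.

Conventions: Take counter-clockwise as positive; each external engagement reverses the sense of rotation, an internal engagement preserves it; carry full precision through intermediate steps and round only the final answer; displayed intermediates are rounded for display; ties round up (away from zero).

single-mesh involute tooth geometry (66T engaging 26T at module 2.532)
base radii: r_b1 = 76.042397, r_b2 = 29.956096
tip radii: r_a1 = 87.067884, r_a2 = 34.402284
inv(α') = inv(24.484°) + 2·(+0.387-0.413)·tan α/(66+26) = 0.02780524  ⇒  α' = 24.41265°
a' = a·cos α / cos α' = 116.4720·cos 24.484°/cos 24.41265° = 116.406078
action lengths: √(r_a1²−r_b1²) = 42.407196, √(r_a2²−r_b2²) = 16.915953
base pitch p_b = π·m·cos α = 7.239219
CR = (42.407196 + 16.915953 − 116.406078·sin 24.41265°)/7.239219 = 1.548769
contact ratio ≈ 1.5488

1.5488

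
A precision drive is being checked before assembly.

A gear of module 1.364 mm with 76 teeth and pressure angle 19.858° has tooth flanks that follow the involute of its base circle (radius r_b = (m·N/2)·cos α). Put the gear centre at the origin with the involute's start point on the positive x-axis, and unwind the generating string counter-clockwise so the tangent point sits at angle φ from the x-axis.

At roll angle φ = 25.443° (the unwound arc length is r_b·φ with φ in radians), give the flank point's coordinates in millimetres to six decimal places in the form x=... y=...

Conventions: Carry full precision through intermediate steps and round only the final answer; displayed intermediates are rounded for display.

topology: single-mesh involute geometry — m = 1.364, N = 76
pitch radius r_p = m·N/2 = 1.364·76/2 = 51.832000
base radius r_b = r_p·cos α = 51.832000·cos 19.858° = 48.749934
roll angle φ = 25.443° = 0.44406412 rad
x = r_b·(cos φ + φ·sin φ) = 53.322133
y = r_b·(sin φ − φ·cos φ) = 1.395088

x=53.322133 y=1.395088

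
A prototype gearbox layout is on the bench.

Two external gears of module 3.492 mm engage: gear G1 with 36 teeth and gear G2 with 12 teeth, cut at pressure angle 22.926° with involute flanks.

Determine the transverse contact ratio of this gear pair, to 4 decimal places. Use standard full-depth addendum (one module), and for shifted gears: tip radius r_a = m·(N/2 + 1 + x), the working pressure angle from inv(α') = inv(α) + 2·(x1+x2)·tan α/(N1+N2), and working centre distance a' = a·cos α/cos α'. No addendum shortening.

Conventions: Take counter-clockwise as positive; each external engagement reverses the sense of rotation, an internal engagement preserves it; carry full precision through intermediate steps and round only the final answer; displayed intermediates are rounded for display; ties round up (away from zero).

recognized (one external pair, fixed centres): single-mesh tooth geometry, m = 3.492, N1 = 36, N2 = 12
base radii: r_b1 = 57.890925, r_b2 = 19.296975
tip radii: r_a1 = 66.348000, r_a2 = 24.444000
no profile shift: α' = α, a' = a
action lengths: √(r_a1²−r_b1²) = 32.414471, √(r_a2²−r_b2²) = 15.004529
base pitch p_b = π·m·cos α = 10.103872
CR = (32.414471 + 15.004529 − 83.808000·sin 22.92600°)/10.103872 = 1.462040
contact ratio ≈ 1.4620

1.4620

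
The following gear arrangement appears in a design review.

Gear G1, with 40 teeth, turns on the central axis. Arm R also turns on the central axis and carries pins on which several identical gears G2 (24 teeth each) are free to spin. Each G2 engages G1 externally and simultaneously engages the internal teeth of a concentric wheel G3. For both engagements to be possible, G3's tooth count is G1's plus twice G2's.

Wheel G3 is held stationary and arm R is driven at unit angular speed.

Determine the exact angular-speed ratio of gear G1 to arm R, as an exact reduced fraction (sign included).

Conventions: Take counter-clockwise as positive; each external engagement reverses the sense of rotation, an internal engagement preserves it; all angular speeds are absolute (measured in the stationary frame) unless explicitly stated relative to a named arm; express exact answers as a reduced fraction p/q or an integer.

16/5

class = planetary set [G3 = 40+2·24 = 88; Willis about the carrier]
ring teeth: 40 + 2·24 = 88
40(ω_sun−ω_arm) = −88(ω_ring−ω_arm),  ω_ring = 0, ω_arm = 1
ω_sun = 1 − (88/40)(0−1) = 16/5
ω_out/ω_in = 16/5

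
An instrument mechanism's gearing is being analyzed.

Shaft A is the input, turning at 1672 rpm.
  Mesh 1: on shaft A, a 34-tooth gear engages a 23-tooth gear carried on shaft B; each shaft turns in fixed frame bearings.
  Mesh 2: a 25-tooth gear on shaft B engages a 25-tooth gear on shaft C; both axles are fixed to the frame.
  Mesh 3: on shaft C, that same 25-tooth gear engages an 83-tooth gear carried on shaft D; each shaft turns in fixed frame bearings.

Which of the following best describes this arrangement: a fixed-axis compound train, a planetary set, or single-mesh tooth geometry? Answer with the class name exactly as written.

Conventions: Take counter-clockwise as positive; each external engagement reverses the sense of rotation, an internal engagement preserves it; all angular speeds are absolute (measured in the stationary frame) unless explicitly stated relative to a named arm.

3-mesh fixed-axis compound train (all bearings frame-fixed)
classification: fixed-axis compound train

fixed-axis compound train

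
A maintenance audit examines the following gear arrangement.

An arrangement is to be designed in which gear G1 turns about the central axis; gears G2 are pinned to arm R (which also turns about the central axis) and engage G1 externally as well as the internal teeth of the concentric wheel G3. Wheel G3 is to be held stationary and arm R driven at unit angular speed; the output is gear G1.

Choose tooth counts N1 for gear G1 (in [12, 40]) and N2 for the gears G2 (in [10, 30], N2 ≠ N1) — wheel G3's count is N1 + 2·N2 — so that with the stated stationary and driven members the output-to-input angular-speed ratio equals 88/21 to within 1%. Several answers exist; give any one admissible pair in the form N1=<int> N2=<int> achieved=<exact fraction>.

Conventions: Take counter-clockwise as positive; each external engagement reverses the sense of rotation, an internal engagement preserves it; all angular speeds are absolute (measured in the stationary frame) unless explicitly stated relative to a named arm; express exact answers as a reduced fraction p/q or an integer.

N1=21 N2=23 achieved=88/21

planetary set to be sized for 88/21 (Willis relation)
Willis with ω_ring = 0: ω_sun/ω_arm = (N1+N3)/N1; set equal to 88/21  ⇒  N3/N1 = 88/21 − 1 = 67/21
N3 = N1 + 2·N2  ⇒  N2/N1 = (N3/N1 − 1)/2 = (67/21 − 1)/2 = 23/21
smallest multiple with N1 ≥ 12 and N2 ≥ 10: k = 1  ⇒  N1 = 1·21 = 21, N2 = 1·23 = 23 (N1 ≤ 40, N2 ≤ 30, N2 ≠ N1 ✓), N3 = 21 + 2·23 = 67
check: (N1+N3)/N1 with N1 = 21, N3 = 67 gives 88/21; |achieved − target| = 0 ≤ 22/525 ✓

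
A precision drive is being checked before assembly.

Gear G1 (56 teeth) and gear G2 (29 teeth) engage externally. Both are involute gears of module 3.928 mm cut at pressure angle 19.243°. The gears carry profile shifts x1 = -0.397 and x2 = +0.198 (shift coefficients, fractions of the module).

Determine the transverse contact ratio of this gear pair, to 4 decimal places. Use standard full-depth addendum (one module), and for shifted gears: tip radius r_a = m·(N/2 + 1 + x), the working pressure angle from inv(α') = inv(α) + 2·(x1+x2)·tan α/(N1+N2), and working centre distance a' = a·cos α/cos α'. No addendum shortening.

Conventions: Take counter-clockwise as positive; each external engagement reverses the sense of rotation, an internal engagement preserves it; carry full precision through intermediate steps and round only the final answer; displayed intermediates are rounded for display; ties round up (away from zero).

1.7619

topology: single-mesh involute geometry — m = 3.928, 56T/29T pair
base radii: r_b1 = 103.839116, r_b2 = 53.773828
tip radii: r_a1 = 112.352584, r_a2 = 61.661744
inv(α') = inv(19.243°) + 2·(-0.397+0.198)·tan α/(56+29) = 0.01159035  ⇒  α' = 18.43885°
a' = a·cos α / cos α' = 166.9400·cos 19.243°/cos 18.43885° = 166.142404
action lengths: √(r_a1²−r_b1²) = 42.901528, √(r_a2²−r_b2²) = 30.175256
base pitch p_b = π·m·cos α = 11.650722
CR = (42.901528 + 30.175256 − 166.142404·sin 18.43885°)/11.650722 = 1.761883
contact ratio ≈ 1.7619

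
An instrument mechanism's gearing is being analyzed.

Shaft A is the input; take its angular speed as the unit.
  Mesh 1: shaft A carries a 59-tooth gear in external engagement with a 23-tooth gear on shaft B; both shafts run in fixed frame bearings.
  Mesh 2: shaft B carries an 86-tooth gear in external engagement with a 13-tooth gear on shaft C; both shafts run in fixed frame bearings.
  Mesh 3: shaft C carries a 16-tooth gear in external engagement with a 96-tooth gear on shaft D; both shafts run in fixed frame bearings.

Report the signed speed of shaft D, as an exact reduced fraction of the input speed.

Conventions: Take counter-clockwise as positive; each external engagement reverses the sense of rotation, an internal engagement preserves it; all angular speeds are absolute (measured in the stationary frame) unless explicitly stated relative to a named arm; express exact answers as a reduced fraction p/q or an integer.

-2537/897

3-mesh fixed-axis compound train (all bearings frame-fixed)
mesh 1 [59T→23T]: |ω|/ω_in = 1×59/23 = 59/23, sense flips to −
mesh 2 [86T→13T]: |ω|/ω_in = (59/23)×86/13 = 5074/299, sense flips to +
mesh 3 [16T→96T]: |ω|/ω_in = (5074/299)×16/96 = 2537/897, sense flips to −
signed output speed (× input speed) = -2537/897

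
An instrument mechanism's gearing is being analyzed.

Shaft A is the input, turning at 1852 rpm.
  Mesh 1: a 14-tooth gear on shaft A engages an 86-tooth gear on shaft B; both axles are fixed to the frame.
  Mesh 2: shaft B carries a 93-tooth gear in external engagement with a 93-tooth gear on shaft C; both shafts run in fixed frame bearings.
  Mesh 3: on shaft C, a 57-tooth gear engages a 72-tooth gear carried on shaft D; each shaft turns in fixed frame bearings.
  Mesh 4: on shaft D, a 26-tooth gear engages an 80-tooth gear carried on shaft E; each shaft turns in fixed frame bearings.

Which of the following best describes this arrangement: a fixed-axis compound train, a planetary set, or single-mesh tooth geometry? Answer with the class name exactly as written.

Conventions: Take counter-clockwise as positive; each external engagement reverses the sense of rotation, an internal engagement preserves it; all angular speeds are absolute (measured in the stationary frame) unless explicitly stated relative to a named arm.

topology: fixed-axis compound train — 4 meshes, A→E
classification: fixed-axis compound train

fixed-axis compound train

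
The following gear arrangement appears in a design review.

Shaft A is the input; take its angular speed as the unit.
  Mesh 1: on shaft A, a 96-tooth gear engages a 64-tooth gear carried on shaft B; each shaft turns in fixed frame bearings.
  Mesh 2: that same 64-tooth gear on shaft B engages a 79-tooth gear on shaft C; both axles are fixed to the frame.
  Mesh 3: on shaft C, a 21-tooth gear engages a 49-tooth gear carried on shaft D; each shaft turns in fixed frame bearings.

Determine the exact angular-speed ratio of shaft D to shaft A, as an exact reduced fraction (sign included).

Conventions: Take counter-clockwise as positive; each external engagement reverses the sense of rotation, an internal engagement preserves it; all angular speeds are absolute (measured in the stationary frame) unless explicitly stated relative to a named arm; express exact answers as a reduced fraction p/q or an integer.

-288/553

class = fixed-axis compound train [3 meshes; 3 ratios multiply, 3 sense flips]
mesh 1 [96T→64T]: running ratio 3/2, sense −
mesh 2 [64T→79T]: running ratio 96/79, sense +
mesh 3 [21T→49T]: running ratio 288/553, sense −
ω_out/ω_in = -288/553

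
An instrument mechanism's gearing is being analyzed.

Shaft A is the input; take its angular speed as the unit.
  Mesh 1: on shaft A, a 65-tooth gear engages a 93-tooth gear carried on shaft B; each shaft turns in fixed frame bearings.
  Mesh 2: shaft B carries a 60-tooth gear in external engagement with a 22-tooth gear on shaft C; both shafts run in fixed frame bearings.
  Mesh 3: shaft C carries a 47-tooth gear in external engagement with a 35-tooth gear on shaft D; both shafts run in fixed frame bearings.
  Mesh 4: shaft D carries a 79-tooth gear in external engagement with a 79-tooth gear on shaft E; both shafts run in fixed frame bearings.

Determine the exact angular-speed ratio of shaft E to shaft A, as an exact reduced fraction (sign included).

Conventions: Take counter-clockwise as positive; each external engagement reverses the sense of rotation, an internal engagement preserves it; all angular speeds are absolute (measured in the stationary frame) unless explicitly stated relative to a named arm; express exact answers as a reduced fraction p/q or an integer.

class = fixed-axis compound train [4 meshes; 4 ratios multiply, 4 sense flips]
mesh 1 [65T→93T]: running ratio 65/93, sense −
mesh 2 [60T→22T]: running ratio 650/341, sense +
mesh 3 [47T→35T]: running ratio 6110/2387, sense −
mesh 4 [79T→79T]: running ratio 6110/2387, sense +
ω_out/ω_in = 6110/2387

6110/2387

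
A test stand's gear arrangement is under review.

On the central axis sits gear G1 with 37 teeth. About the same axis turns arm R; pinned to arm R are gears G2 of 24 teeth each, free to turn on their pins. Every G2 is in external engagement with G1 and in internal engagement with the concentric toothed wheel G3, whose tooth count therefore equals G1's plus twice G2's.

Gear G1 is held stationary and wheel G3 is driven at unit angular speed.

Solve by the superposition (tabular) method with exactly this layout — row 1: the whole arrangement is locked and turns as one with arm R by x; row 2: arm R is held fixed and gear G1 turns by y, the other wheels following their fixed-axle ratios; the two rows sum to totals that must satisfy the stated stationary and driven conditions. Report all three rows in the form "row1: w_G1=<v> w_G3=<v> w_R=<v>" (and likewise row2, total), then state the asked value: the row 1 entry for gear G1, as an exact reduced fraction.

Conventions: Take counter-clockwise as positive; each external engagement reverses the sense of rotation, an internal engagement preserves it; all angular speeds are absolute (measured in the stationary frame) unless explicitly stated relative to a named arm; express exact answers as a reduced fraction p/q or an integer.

recognized (axles ride arm R): planetary set, 37/24/85 teeth
row 1 (train locked, turned with arm): all members turn x
row 2 — arm fixed, fixed-axis ratios: sun y, ring −(37/85)·y, arm 0
boundary: total ω_sun = x + y = 0 and total ω_ring = x − (37/85)·y = 1  ⇒  y = -85/122, x = 85/122
row 2 ring = −(37/85)·(-85/122) = 37/122
totals (row 1 + row 2): sun 85/122 + (-85/122) = 0, ring 85/122 + 37/122 = 1, arm 85/122 + 0 = 85/122
asked cell (row1, sun) = 85/122

row1: w_G1=85/122 w_G3=85/122 w_R=85/122
row2: w_G1=-85/122 w_G3=37/122 w_R=0
total: w_G1=0 w_G3=1 w_R=85/122
asked value: 85/122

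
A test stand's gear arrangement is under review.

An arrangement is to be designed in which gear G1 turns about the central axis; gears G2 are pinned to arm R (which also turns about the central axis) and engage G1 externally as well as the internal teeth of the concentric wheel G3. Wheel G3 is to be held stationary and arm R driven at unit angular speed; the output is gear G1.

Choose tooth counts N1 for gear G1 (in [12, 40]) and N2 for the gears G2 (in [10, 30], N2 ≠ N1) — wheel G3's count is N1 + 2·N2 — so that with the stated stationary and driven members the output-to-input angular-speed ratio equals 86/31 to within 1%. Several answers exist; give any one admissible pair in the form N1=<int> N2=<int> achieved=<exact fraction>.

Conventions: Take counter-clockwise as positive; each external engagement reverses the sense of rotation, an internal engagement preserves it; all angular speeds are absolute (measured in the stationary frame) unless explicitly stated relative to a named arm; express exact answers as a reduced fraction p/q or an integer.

N1=31 N2=12 achieved=86/31

planetary set to be sized for 86/31 (Willis relation)
Willis with ω_ring = 0: ω_sun/ω_arm = (N1+N3)/N1; set equal to 86/31  ⇒  N3/N1 = 86/31 − 1 = 55/31
N3 = N1 + 2·N2  ⇒  N2/N1 = (N3/N1 − 1)/2 = (55/31 − 1)/2 = 12/31
smallest multiple with N1 ≥ 12 and N2 ≥ 10: k = 1  ⇒  N1 = 1·31 = 31, N2 = 1·12 = 12 (N1 ≤ 40, N2 ≤ 30, N2 ≠ N1 ✓), N3 = 31 + 2·12 = 55
check: (N1+N3)/N1 with N1 = 31, N3 = 55 gives 86/31; |achieved − target| = 0 ≤ 43/1550 ✓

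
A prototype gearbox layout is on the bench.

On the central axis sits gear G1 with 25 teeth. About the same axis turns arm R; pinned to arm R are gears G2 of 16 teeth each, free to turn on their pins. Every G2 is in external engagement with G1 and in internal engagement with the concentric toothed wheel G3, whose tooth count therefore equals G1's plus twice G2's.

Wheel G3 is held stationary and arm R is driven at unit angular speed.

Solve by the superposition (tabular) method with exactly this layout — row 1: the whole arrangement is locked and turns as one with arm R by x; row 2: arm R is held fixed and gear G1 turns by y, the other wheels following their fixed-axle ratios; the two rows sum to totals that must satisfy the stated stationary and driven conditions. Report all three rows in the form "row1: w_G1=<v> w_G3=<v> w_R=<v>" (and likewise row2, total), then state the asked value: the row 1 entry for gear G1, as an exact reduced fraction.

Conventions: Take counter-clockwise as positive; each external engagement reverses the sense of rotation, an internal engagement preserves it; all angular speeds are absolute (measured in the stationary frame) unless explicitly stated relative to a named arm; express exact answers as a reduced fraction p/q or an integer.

planetary set (25T centre, 16T on arm, 57T internal) — Willis relation
row 1 — lock + rotate with arm: ω_sun = ω_ring = ω_arm = x
row 2 — arm fixed, fixed-axis ratios: sun y, ring −(25/57)·y, arm 0
boundary: total ω_ring = x − (25/57)·y = 0 and total ω_arm = x = 1  ⇒  y = 57/25, x = 1
row 2 ring = −(25/57)·57/25 = -1
totals (row 1 + row 2): sun 1 + 57/25 = 82/25, ring 1 + (-1) = 0, arm 1 + 0 = 1
asked cell (row1, sun) = 1

row1: w_G1=1 w_G3=1 w_R=1
row2: w_G1=57/25 w_G3=-1 w_R=0
total: w_G1=82/25 w_G3=0 w_R=1
asked value: 1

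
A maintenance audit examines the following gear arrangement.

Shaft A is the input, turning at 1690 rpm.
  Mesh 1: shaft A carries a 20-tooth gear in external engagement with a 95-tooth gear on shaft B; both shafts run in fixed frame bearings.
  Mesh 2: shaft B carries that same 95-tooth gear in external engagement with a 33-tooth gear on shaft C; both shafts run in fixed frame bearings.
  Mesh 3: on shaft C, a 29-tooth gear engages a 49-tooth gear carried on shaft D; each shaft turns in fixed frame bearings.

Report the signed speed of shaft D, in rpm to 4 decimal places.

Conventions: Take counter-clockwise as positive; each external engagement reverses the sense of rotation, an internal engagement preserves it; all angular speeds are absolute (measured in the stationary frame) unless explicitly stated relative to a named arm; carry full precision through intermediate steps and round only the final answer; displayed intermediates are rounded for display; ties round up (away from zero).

-606.1843 rpm

recognized (4 fixed axles, 3 meshes): fixed-axis compound train
mesh 1 [20T→95T]: ω = 1690.0000×20/95 = 355.7895 rpm, sense flips to −
mesh 2 [95T→33T]: ω = 355.7895×95/33 = 1024.2424 rpm, sense flips to +
mesh 3 [29T→49T]: ω = 1024.2424×29/49 = 606.1843 rpm, sense flips to −
signed output speed = -606.1843 rpm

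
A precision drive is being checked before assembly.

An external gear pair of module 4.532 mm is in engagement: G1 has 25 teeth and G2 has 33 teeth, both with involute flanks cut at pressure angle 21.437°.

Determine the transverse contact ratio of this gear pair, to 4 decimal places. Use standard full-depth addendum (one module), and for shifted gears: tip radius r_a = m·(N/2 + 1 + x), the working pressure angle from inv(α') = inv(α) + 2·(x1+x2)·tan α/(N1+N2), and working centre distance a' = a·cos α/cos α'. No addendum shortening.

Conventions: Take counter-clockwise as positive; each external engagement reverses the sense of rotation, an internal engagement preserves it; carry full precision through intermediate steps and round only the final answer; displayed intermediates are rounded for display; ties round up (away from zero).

recognized (one external pair, fixed centres): single-mesh tooth geometry, m = 4.532, N1 = 25, N2 = 33
base radii: r_b1 = 52.730953, r_b2 = 69.604858
tip radii: r_a1 = 61.182000, r_a2 = 79.310000
no profile shift: α' = α, a' = a
action lengths: √(r_a1²−r_b1²) = 31.027145, √(r_a2²−r_b2²) = 38.016311
base pitch p_b = π·m·cos α = 13.252734
CR = (31.027145 + 38.016311 − 131.428000·sin 21.43700°)/13.252734 = 1.585289
contact ratio ≈ 1.5853

1.5853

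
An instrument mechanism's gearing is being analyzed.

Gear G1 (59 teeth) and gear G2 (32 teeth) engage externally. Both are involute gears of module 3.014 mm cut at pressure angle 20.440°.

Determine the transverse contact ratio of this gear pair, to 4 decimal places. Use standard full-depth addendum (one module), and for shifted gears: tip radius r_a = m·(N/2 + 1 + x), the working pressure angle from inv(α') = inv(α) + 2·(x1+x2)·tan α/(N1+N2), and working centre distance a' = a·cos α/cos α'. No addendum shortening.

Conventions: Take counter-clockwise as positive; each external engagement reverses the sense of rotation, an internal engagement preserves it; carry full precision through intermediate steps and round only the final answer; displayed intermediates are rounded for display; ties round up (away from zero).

single-mesh involute tooth geometry (59T engaging 32T at module 3.014)
base radii: r_b1 = 83.314896, r_b2 = 45.187740
tip radii: r_a1 = 91.927000, r_a2 = 51.238000
no profile shift: α' = α, a' = a
action lengths: √(r_a1²−r_b1²) = 38.848441, √(r_a2²−r_b2²) = 24.153690
base pitch p_b = π·m·cos α = 8.872592
CR = (38.848441 + 24.153690 − 137.137000·sin 20.44000°)/8.872592 = 1.703029
contact ratio ≈ 1.7030

1.7030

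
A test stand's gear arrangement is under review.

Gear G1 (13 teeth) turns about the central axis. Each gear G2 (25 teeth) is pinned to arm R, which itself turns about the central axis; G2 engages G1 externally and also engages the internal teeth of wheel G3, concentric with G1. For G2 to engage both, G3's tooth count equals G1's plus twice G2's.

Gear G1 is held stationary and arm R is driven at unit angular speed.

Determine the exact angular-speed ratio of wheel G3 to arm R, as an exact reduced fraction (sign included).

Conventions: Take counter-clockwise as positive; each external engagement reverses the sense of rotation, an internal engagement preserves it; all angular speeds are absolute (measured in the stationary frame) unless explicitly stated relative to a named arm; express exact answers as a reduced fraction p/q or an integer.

76/63

recognized (axles ride arm R): planetary set, 13/25/63 teeth
ring teeth: 13 + 2·25 = 63
13(ω_sun−ω_arm) = −63(ω_ring−ω_arm),  ω_sun = 0, ω_arm = 1
ω_ring = 1 − (13/63)(0−1) = 76/63
ω_out/ω_in = 76/63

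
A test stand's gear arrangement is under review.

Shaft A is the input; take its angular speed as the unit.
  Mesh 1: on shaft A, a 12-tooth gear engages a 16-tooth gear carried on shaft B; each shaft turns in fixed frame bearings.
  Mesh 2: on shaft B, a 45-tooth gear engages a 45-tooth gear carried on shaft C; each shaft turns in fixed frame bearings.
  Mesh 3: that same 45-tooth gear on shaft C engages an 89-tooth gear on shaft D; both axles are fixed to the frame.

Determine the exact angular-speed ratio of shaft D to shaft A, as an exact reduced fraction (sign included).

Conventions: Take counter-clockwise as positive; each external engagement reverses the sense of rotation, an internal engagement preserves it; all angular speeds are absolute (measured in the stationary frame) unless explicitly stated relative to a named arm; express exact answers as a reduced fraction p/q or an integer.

-135/356

class = fixed-axis compound train [3 meshes; 3 ratios multiply, 3 sense flips]
mesh 1 [12T→16T]: running ratio 3/4, sense −
mesh 2 [45T→45T]: running ratio 3/4, sense +
mesh 3 [45T→89T]: running ratio 135/356, sense −
ω_out/ω_in = -135/356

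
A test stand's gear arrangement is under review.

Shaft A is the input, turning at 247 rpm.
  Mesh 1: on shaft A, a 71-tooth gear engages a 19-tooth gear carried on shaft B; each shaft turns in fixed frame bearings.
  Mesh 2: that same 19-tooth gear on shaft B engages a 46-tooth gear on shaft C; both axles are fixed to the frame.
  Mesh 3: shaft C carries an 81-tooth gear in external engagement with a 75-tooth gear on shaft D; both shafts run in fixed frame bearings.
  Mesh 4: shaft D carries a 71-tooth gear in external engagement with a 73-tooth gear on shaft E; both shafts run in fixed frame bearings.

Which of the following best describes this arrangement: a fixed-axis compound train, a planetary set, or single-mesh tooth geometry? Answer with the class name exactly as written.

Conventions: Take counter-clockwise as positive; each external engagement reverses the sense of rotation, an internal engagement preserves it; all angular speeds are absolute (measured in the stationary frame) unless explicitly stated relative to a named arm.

fixed-axis compound train

4-mesh fixed-axis compound train (all bearings frame-fixed)
classification: fixed-axis compound train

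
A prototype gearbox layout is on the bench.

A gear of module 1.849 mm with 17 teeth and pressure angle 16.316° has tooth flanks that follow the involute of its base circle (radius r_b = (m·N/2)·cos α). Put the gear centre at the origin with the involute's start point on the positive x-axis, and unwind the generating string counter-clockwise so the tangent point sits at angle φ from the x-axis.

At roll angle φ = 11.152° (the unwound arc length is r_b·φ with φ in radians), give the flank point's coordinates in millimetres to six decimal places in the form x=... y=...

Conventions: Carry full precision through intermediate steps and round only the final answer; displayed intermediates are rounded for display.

topology: single-mesh involute geometry — m = 1.849, N = 17
pitch radius r_p = m·N/2 = 1.849·17/2 = 15.716500
base radius r_b = r_p·cos α = 15.716500·cos 16.316° = 15.083547
roll angle φ = 11.152° = 0.19463912 rad
x = r_b·(cos φ + φ·sin φ) = 15.366563
y = r_b·(sin φ − φ·cos φ) = 0.036934

x=15.366563 y=0.036934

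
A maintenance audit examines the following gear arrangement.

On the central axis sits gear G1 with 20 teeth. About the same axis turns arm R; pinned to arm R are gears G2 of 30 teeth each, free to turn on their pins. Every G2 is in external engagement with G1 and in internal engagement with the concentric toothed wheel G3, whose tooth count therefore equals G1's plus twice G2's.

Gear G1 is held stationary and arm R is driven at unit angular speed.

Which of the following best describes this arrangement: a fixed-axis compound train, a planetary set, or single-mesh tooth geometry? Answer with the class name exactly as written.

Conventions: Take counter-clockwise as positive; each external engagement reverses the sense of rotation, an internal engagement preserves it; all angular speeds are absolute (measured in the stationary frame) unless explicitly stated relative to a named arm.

planetary set

planetary set (20T centre, 30T on arm, 80T internal) — Willis relation
classification: planetary set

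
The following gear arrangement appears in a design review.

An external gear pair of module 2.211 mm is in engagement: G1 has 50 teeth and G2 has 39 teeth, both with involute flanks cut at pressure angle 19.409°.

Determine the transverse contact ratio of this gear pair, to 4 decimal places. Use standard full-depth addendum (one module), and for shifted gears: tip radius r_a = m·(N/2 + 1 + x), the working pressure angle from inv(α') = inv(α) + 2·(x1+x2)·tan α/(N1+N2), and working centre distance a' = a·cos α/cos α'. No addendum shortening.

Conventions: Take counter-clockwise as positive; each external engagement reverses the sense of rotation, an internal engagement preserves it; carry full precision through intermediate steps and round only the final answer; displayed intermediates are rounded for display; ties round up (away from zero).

class = single-mesh tooth geometry [involute pair 50T × 39T, m = 2.211]
base radii: r_b1 = 52.133748, r_b2 = 40.664323
tip radii: r_a1 = 57.486000, r_a2 = 45.325500
no profile shift: α' = α, a' = a
action lengths: √(r_a1²−r_b1²) = 24.222150, √(r_a2²−r_b2²) = 20.020334
base pitch p_b = π·m·cos α = 6.551320
CR = (24.222150 + 20.020334 − 98.389500·sin 19.40900°)/6.551320 = 1.762506
contact ratio ≈ 1.7625

1.7625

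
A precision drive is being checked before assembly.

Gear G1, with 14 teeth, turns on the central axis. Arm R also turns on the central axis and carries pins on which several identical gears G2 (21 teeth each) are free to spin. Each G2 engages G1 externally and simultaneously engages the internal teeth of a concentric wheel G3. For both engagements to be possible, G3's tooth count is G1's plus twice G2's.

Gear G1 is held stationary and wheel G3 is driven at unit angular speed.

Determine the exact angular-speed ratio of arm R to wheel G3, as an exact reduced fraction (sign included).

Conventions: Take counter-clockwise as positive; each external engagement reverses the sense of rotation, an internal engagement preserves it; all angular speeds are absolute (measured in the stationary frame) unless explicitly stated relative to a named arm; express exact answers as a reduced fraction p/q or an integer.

4/5

class = planetary set [G3 = 14+2·21 = 56; Willis about the carrier]
ring teeth: 14 + 2·21 = 56
14(ω_sun−ω_arm) = −56(ω_ring−ω_arm),  ω_sun = 0, ω_ring = 1
14(0−ω_arm) = −56(1−ω_arm)  ⇒  70·ω_arm = 56  ⇒  ω_arm = 4/5
ω_out/ω_in = 4/5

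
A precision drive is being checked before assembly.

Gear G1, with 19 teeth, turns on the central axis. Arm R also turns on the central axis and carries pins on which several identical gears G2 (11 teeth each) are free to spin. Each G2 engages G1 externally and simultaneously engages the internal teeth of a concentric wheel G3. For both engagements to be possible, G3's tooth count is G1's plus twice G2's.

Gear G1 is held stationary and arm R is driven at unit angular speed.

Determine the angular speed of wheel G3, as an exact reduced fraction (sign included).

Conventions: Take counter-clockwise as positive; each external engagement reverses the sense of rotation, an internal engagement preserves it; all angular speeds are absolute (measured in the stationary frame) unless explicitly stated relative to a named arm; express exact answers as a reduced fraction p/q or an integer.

recognized (axles ride arm R): planetary set, 19/11/41 teeth
ring teeth: 19 + 2·11 = 41
19(ω_sun−ω_arm) = −41(ω_ring−ω_arm),  ω_sun = 0, ω_arm = 1
ω_ring = 1 − (19/41)(0−1) = 60/41
exact speed ratio = 60/41

60/41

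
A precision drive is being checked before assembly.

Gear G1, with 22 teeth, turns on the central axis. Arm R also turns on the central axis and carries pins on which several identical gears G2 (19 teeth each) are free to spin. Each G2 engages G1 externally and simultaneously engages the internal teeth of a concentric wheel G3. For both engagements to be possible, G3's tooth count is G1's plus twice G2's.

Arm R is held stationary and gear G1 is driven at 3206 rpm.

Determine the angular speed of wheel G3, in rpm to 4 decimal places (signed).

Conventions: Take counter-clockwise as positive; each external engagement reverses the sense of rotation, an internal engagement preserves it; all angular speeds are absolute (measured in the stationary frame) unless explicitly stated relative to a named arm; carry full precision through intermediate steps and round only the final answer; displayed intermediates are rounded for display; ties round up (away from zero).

planetary set (22T centre, 19T on arm, 60T internal) — Willis relation
normalise by the input: solve with ω_sun = 1, then scale by 3206 rpm
ring teeth: 22 + 2·19 = 60
22(ω_sun−ω_arm) = −60(ω_ring−ω_arm),  ω_arm = 0, ω_sun = 1
ω_ring = 0 − (22/60)(1−0) = -11/30
scale: ω_ring = -11/30 × 3206 rpm = -1175.5333 rpm

-1175.5333 rpm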